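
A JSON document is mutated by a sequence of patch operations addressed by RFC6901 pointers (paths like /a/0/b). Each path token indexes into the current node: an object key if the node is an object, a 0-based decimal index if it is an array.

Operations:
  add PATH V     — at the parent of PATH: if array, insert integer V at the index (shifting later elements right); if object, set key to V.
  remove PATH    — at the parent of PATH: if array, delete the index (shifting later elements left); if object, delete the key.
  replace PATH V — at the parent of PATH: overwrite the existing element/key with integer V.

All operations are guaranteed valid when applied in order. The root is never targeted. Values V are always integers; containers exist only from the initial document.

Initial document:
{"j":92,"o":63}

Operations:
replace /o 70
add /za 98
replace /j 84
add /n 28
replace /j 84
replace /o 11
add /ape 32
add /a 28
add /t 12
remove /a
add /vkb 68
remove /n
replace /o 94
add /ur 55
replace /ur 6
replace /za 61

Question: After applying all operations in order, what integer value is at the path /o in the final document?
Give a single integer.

After op 1 (replace /o 70): {"j":92,"o":70}
After op 2 (add /za 98): {"j":92,"o":70,"za":98}
After op 3 (replace /j 84): {"j":84,"o":70,"za":98}
After op 4 (add /n 28): {"j":84,"n":28,"o":70,"za":98}
After op 5 (replace /j 84): {"j":84,"n":28,"o":70,"za":98}
After op 6 (replace /o 11): {"j":84,"n":28,"o":11,"za":98}
After op 7 (add /ape 32): {"ape":32,"j":84,"n":28,"o":11,"za":98}
After op 8 (add /a 28): {"a":28,"ape":32,"j":84,"n":28,"o":11,"za":98}
After op 9 (add /t 12): {"a":28,"ape":32,"j":84,"n":28,"o":11,"t":12,"za":98}
After op 10 (remove /a): {"ape":32,"j":84,"n":28,"o":11,"t":12,"za":98}
After op 11 (add /vkb 68): {"ape":32,"j":84,"n":28,"o":11,"t":12,"vkb":68,"za":98}
After op 12 (remove /n): {"ape":32,"j":84,"o":11,"t":12,"vkb":68,"za":98}
After op 13 (replace /o 94): {"ape":32,"j":84,"o":94,"t":12,"vkb":68,"za":98}
After op 14 (add /ur 55): {"ape":32,"j":84,"o":94,"t":12,"ur":55,"vkb":68,"za":98}
After op 15 (replace /ur 6): {"ape":32,"j":84,"o":94,"t":12,"ur":6,"vkb":68,"za":98}
After op 16 (replace /za 61): {"ape":32,"j":84,"o":94,"t":12,"ur":6,"vkb":68,"za":61}
Value at /o: 94

Answer: 94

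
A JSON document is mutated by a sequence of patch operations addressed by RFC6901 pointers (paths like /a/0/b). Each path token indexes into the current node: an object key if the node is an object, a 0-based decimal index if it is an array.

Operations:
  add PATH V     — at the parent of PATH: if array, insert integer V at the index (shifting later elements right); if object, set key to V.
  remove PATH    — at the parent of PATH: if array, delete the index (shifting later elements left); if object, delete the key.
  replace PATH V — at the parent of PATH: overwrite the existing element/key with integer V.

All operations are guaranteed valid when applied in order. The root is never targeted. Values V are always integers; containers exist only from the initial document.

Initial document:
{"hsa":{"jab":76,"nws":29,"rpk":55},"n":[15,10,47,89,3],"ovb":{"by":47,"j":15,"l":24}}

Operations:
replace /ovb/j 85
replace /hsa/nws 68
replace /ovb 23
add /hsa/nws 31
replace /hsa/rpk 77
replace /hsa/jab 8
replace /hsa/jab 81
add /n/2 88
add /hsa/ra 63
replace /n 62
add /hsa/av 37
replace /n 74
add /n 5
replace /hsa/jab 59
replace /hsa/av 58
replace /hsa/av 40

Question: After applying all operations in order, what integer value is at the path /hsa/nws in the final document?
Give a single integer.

Answer: 31

Derivation:
After op 1 (replace /ovb/j 85): {"hsa":{"jab":76,"nws":29,"rpk":55},"n":[15,10,47,89,3],"ovb":{"by":47,"j":85,"l":24}}
After op 2 (replace /hsa/nws 68): {"hsa":{"jab":76,"nws":68,"rpk":55},"n":[15,10,47,89,3],"ovb":{"by":47,"j":85,"l":24}}
After op 3 (replace /ovb 23): {"hsa":{"jab":76,"nws":68,"rpk":55},"n":[15,10,47,89,3],"ovb":23}
After op 4 (add /hsa/nws 31): {"hsa":{"jab":76,"nws":31,"rpk":55},"n":[15,10,47,89,3],"ovb":23}
After op 5 (replace /hsa/rpk 77): {"hsa":{"jab":76,"nws":31,"rpk":77},"n":[15,10,47,89,3],"ovb":23}
After op 6 (replace /hsa/jab 8): {"hsa":{"jab":8,"nws":31,"rpk":77},"n":[15,10,47,89,3],"ovb":23}
After op 7 (replace /hsa/jab 81): {"hsa":{"jab":81,"nws":31,"rpk":77},"n":[15,10,47,89,3],"ovb":23}
After op 8 (add /n/2 88): {"hsa":{"jab":81,"nws":31,"rpk":77},"n":[15,10,88,47,89,3],"ovb":23}
After op 9 (add /hsa/ra 63): {"hsa":{"jab":81,"nws":31,"ra":63,"rpk":77},"n":[15,10,88,47,89,3],"ovb":23}
After op 10 (replace /n 62): {"hsa":{"jab":81,"nws":31,"ra":63,"rpk":77},"n":62,"ovb":23}
After op 11 (add /hsa/av 37): {"hsa":{"av":37,"jab":81,"nws":31,"ra":63,"rpk":77},"n":62,"ovb":23}
After op 12 (replace /n 74): {"hsa":{"av":37,"jab":81,"nws":31,"ra":63,"rpk":77},"n":74,"ovb":23}
After op 13 (add /n 5): {"hsa":{"av":37,"jab":81,"nws":31,"ra":63,"rpk":77},"n":5,"ovb":23}
After op 14 (replace /hsa/jab 59): {"hsa":{"av":37,"jab":59,"nws":31,"ra":63,"rpk":77},"n":5,"ovb":23}
After op 15 (replace /hsa/av 58): {"hsa":{"av":58,"jab":59,"nws":31,"ra":63,"rpk":77},"n":5,"ovb":23}
After op 16 (replace /hsa/av 40): {"hsa":{"av":40,"jab":59,"nws":31,"ra":63,"rpk":77},"n":5,"ovb":23}
Value at /hsa/nws: 31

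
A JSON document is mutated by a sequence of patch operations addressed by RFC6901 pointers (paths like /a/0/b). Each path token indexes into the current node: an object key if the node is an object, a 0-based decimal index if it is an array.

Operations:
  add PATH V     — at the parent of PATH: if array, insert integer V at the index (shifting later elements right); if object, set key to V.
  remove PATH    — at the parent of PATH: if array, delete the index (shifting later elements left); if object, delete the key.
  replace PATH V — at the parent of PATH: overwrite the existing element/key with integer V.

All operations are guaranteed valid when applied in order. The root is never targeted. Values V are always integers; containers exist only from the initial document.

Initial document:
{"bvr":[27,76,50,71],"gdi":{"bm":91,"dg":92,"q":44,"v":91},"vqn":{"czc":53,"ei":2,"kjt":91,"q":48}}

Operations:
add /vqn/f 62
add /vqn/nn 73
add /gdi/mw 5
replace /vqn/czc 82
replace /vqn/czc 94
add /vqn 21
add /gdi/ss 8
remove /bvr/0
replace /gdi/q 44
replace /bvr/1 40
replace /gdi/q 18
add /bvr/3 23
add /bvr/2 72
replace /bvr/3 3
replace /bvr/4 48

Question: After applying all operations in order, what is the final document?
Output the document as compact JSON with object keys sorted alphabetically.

After op 1 (add /vqn/f 62): {"bvr":[27,76,50,71],"gdi":{"bm":91,"dg":92,"q":44,"v":91},"vqn":{"czc":53,"ei":2,"f":62,"kjt":91,"q":48}}
After op 2 (add /vqn/nn 73): {"bvr":[27,76,50,71],"gdi":{"bm":91,"dg":92,"q":44,"v":91},"vqn":{"czc":53,"ei":2,"f":62,"kjt":91,"nn":73,"q":48}}
After op 3 (add /gdi/mw 5): {"bvr":[27,76,50,71],"gdi":{"bm":91,"dg":92,"mw":5,"q":44,"v":91},"vqn":{"czc":53,"ei":2,"f":62,"kjt":91,"nn":73,"q":48}}
After op 4 (replace /vqn/czc 82): {"bvr":[27,76,50,71],"gdi":{"bm":91,"dg":92,"mw":5,"q":44,"v":91},"vqn":{"czc":82,"ei":2,"f":62,"kjt":91,"nn":73,"q":48}}
After op 5 (replace /vqn/czc 94): {"bvr":[27,76,50,71],"gdi":{"bm":91,"dg":92,"mw":5,"q":44,"v":91},"vqn":{"czc":94,"ei":2,"f":62,"kjt":91,"nn":73,"q":48}}
After op 6 (add /vqn 21): {"bvr":[27,76,50,71],"gdi":{"bm":91,"dg":92,"mw":5,"q":44,"v":91},"vqn":21}
After op 7 (add /gdi/ss 8): {"bvr":[27,76,50,71],"gdi":{"bm":91,"dg":92,"mw":5,"q":44,"ss":8,"v":91},"vqn":21}
After op 8 (remove /bvr/0): {"bvr":[76,50,71],"gdi":{"bm":91,"dg":92,"mw":5,"q":44,"ss":8,"v":91},"vqn":21}
After op 9 (replace /gdi/q 44): {"bvr":[76,50,71],"gdi":{"bm":91,"dg":92,"mw":5,"q":44,"ss":8,"v":91},"vqn":21}
After op 10 (replace /bvr/1 40): {"bvr":[76,40,71],"gdi":{"bm":91,"dg":92,"mw":5,"q":44,"ss":8,"v":91},"vqn":21}
After op 11 (replace /gdi/q 18): {"bvr":[76,40,71],"gdi":{"bm":91,"dg":92,"mw":5,"q":18,"ss":8,"v":91},"vqn":21}
After op 12 (add /bvr/3 23): {"bvr":[76,40,71,23],"gdi":{"bm":91,"dg":92,"mw":5,"q":18,"ss":8,"v":91},"vqn":21}
After op 13 (add /bvr/2 72): {"bvr":[76,40,72,71,23],"gdi":{"bm":91,"dg":92,"mw":5,"q":18,"ss":8,"v":91},"vqn":21}
After op 14 (replace /bvr/3 3): {"bvr":[76,40,72,3,23],"gdi":{"bm":91,"dg":92,"mw":5,"q":18,"ss":8,"v":91},"vqn":21}
After op 15 (replace /bvr/4 48): {"bvr":[76,40,72,3,48],"gdi":{"bm":91,"dg":92,"mw":5,"q":18,"ss":8,"v":91},"vqn":21}

Answer: {"bvr":[76,40,72,3,48],"gdi":{"bm":91,"dg":92,"mw":5,"q":18,"ss":8,"v":91},"vqn":21}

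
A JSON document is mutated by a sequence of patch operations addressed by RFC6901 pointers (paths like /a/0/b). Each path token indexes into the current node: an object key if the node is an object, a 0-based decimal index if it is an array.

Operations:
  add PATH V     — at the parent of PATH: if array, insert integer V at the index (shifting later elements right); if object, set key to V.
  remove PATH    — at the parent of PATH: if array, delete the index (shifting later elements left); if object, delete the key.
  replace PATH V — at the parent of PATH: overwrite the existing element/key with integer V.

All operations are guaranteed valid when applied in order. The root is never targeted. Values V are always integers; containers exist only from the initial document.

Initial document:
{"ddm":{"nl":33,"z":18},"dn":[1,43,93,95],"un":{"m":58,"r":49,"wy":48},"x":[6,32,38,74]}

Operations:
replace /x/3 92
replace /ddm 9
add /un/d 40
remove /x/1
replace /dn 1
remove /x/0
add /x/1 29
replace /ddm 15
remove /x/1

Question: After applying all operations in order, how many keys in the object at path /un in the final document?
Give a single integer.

After op 1 (replace /x/3 92): {"ddm":{"nl":33,"z":18},"dn":[1,43,93,95],"un":{"m":58,"r":49,"wy":48},"x":[6,32,38,92]}
After op 2 (replace /ddm 9): {"ddm":9,"dn":[1,43,93,95],"un":{"m":58,"r":49,"wy":48},"x":[6,32,38,92]}
After op 3 (add /un/d 40): {"ddm":9,"dn":[1,43,93,95],"un":{"d":40,"m":58,"r":49,"wy":48},"x":[6,32,38,92]}
After op 4 (remove /x/1): {"ddm":9,"dn":[1,43,93,95],"un":{"d":40,"m":58,"r":49,"wy":48},"x":[6,38,92]}
After op 5 (replace /dn 1): {"ddm":9,"dn":1,"un":{"d":40,"m":58,"r":49,"wy":48},"x":[6,38,92]}
After op 6 (remove /x/0): {"ddm":9,"dn":1,"un":{"d":40,"m":58,"r":49,"wy":48},"x":[38,92]}
After op 7 (add /x/1 29): {"ddm":9,"dn":1,"un":{"d":40,"m":58,"r":49,"wy":48},"x":[38,29,92]}
After op 8 (replace /ddm 15): {"ddm":15,"dn":1,"un":{"d":40,"m":58,"r":49,"wy":48},"x":[38,29,92]}
After op 9 (remove /x/1): {"ddm":15,"dn":1,"un":{"d":40,"m":58,"r":49,"wy":48},"x":[38,92]}
Size at path /un: 4

Answer: 4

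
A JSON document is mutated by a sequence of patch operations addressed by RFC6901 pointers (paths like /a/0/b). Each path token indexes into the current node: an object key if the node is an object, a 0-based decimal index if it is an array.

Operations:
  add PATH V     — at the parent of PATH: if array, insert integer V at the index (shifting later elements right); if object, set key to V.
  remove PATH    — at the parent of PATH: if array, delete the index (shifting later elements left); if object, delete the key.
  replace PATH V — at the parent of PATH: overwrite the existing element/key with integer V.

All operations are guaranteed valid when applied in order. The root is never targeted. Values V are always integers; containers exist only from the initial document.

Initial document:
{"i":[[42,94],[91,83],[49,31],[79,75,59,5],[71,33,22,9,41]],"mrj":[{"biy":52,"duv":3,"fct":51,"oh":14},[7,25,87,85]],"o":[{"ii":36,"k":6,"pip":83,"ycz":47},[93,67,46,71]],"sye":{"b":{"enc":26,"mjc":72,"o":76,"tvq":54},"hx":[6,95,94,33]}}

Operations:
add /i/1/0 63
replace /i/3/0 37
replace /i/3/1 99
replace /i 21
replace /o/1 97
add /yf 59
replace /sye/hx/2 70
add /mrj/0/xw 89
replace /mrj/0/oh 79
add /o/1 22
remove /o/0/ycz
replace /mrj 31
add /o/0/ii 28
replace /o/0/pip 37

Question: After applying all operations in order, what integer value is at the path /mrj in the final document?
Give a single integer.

After op 1 (add /i/1/0 63): {"i":[[42,94],[63,91,83],[49,31],[79,75,59,5],[71,33,22,9,41]],"mrj":[{"biy":52,"duv":3,"fct":51,"oh":14},[7,25,87,85]],"o":[{"ii":36,"k":6,"pip":83,"ycz":47},[93,67,46,71]],"sye":{"b":{"enc":26,"mjc":72,"o":76,"tvq":54},"hx":[6,95,94,33]}}
After op 2 (replace /i/3/0 37): {"i":[[42,94],[63,91,83],[49,31],[37,75,59,5],[71,33,22,9,41]],"mrj":[{"biy":52,"duv":3,"fct":51,"oh":14},[7,25,87,85]],"o":[{"ii":36,"k":6,"pip":83,"ycz":47},[93,67,46,71]],"sye":{"b":{"enc":26,"mjc":72,"o":76,"tvq":54},"hx":[6,95,94,33]}}
After op 3 (replace /i/3/1 99): {"i":[[42,94],[63,91,83],[49,31],[37,99,59,5],[71,33,22,9,41]],"mrj":[{"biy":52,"duv":3,"fct":51,"oh":14},[7,25,87,85]],"o":[{"ii":36,"k":6,"pip":83,"ycz":47},[93,67,46,71]],"sye":{"b":{"enc":26,"mjc":72,"o":76,"tvq":54},"hx":[6,95,94,33]}}
After op 4 (replace /i 21): {"i":21,"mrj":[{"biy":52,"duv":3,"fct":51,"oh":14},[7,25,87,85]],"o":[{"ii":36,"k":6,"pip":83,"ycz":47},[93,67,46,71]],"sye":{"b":{"enc":26,"mjc":72,"o":76,"tvq":54},"hx":[6,95,94,33]}}
After op 5 (replace /o/1 97): {"i":21,"mrj":[{"biy":52,"duv":3,"fct":51,"oh":14},[7,25,87,85]],"o":[{"ii":36,"k":6,"pip":83,"ycz":47},97],"sye":{"b":{"enc":26,"mjc":72,"o":76,"tvq":54},"hx":[6,95,94,33]}}
After op 6 (add /yf 59): {"i":21,"mrj":[{"biy":52,"duv":3,"fct":51,"oh":14},[7,25,87,85]],"o":[{"ii":36,"k":6,"pip":83,"ycz":47},97],"sye":{"b":{"enc":26,"mjc":72,"o":76,"tvq":54},"hx":[6,95,94,33]},"yf":59}
After op 7 (replace /sye/hx/2 70): {"i":21,"mrj":[{"biy":52,"duv":3,"fct":51,"oh":14},[7,25,87,85]],"o":[{"ii":36,"k":6,"pip":83,"ycz":47},97],"sye":{"b":{"enc":26,"mjc":72,"o":76,"tvq":54},"hx":[6,95,70,33]},"yf":59}
After op 8 (add /mrj/0/xw 89): {"i":21,"mrj":[{"biy":52,"duv":3,"fct":51,"oh":14,"xw":89},[7,25,87,85]],"o":[{"ii":36,"k":6,"pip":83,"ycz":47},97],"sye":{"b":{"enc":26,"mjc":72,"o":76,"tvq":54},"hx":[6,95,70,33]},"yf":59}
After op 9 (replace /mrj/0/oh 79): {"i":21,"mrj":[{"biy":52,"duv":3,"fct":51,"oh":79,"xw":89},[7,25,87,85]],"o":[{"ii":36,"k":6,"pip":83,"ycz":47},97],"sye":{"b":{"enc":26,"mjc":72,"o":76,"tvq":54},"hx":[6,95,70,33]},"yf":59}
After op 10 (add /o/1 22): {"i":21,"mrj":[{"biy":52,"duv":3,"fct":51,"oh":79,"xw":89},[7,25,87,85]],"o":[{"ii":36,"k":6,"pip":83,"ycz":47},22,97],"sye":{"b":{"enc":26,"mjc":72,"o":76,"tvq":54},"hx":[6,95,70,33]},"yf":59}
After op 11 (remove /o/0/ycz): {"i":21,"mrj":[{"biy":52,"duv":3,"fct":51,"oh":79,"xw":89},[7,25,87,85]],"o":[{"ii":36,"k":6,"pip":83},22,97],"sye":{"b":{"enc":26,"mjc":72,"o":76,"tvq":54},"hx":[6,95,70,33]},"yf":59}
After op 12 (replace /mrj 31): {"i":21,"mrj":31,"o":[{"ii":36,"k":6,"pip":83},22,97],"sye":{"b":{"enc":26,"mjc":72,"o":76,"tvq":54},"hx":[6,95,70,33]},"yf":59}
After op 13 (add /o/0/ii 28): {"i":21,"mrj":31,"o":[{"ii":28,"k":6,"pip":83},22,97],"sye":{"b":{"enc":26,"mjc":72,"o":76,"tvq":54},"hx":[6,95,70,33]},"yf":59}
After op 14 (replace /o/0/pip 37): {"i":21,"mrj":31,"o":[{"ii":28,"k":6,"pip":37},22,97],"sye":{"b":{"enc":26,"mjc":72,"o":76,"tvq":54},"hx":[6,95,70,33]},"yf":59}
Value at /mrj: 31

Answer: 31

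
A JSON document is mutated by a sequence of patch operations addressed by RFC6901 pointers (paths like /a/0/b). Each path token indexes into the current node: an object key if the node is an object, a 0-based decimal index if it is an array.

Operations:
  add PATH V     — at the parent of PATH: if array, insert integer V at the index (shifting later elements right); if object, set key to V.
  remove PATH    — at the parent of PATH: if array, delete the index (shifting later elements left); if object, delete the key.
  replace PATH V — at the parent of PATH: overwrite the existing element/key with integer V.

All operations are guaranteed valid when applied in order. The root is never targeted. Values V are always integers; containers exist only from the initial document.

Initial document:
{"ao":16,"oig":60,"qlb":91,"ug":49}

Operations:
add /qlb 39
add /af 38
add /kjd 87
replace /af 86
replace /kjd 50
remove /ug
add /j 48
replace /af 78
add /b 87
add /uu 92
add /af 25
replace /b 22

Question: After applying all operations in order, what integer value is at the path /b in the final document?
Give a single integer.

Answer: 22

Derivation:
After op 1 (add /qlb 39): {"ao":16,"oig":60,"qlb":39,"ug":49}
After op 2 (add /af 38): {"af":38,"ao":16,"oig":60,"qlb":39,"ug":49}
After op 3 (add /kjd 87): {"af":38,"ao":16,"kjd":87,"oig":60,"qlb":39,"ug":49}
After op 4 (replace /af 86): {"af":86,"ao":16,"kjd":87,"oig":60,"qlb":39,"ug":49}
After op 5 (replace /kjd 50): {"af":86,"ao":16,"kjd":50,"oig":60,"qlb":39,"ug":49}
After op 6 (remove /ug): {"af":86,"ao":16,"kjd":50,"oig":60,"qlb":39}
After op 7 (add /j 48): {"af":86,"ao":16,"j":48,"kjd":50,"oig":60,"qlb":39}
After op 8 (replace /af 78): {"af":78,"ao":16,"j":48,"kjd":50,"oig":60,"qlb":39}
After op 9 (add /b 87): {"af":78,"ao":16,"b":87,"j":48,"kjd":50,"oig":60,"qlb":39}
After op 10 (add /uu 92): {"af":78,"ao":16,"b":87,"j":48,"kjd":50,"oig":60,"qlb":39,"uu":92}
After op 11 (add /af 25): {"af":25,"ao":16,"b":87,"j":48,"kjd":50,"oig":60,"qlb":39,"uu":92}
After op 12 (replace /b 22): {"af":25,"ao":16,"b":22,"j":48,"kjd":50,"oig":60,"qlb":39,"uu":92}
Value at /b: 22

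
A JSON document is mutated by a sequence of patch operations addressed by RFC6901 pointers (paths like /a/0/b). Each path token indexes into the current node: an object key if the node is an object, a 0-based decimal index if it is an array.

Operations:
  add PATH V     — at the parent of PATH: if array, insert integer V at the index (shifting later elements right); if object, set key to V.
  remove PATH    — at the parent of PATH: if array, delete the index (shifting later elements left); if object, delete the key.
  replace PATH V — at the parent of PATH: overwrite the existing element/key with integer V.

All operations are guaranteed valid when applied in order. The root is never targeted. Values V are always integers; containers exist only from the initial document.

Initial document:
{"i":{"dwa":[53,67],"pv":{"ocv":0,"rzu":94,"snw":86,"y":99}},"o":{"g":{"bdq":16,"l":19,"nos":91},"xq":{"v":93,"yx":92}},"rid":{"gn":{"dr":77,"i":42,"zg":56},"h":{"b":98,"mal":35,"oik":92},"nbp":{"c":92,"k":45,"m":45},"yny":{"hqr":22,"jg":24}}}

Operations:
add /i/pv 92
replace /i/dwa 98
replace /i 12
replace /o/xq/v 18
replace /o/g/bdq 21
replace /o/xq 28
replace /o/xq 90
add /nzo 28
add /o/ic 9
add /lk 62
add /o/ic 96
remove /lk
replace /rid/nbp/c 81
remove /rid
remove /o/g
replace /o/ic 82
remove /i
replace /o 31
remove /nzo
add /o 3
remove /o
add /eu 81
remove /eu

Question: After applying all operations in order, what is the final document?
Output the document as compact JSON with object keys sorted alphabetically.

Answer: {}

Derivation:
After op 1 (add /i/pv 92): {"i":{"dwa":[53,67],"pv":92},"o":{"g":{"bdq":16,"l":19,"nos":91},"xq":{"v":93,"yx":92}},"rid":{"gn":{"dr":77,"i":42,"zg":56},"h":{"b":98,"mal":35,"oik":92},"nbp":{"c":92,"k":45,"m":45},"yny":{"hqr":22,"jg":24}}}
After op 2 (replace /i/dwa 98): {"i":{"dwa":98,"pv":92},"o":{"g":{"bdq":16,"l":19,"nos":91},"xq":{"v":93,"yx":92}},"rid":{"gn":{"dr":77,"i":42,"zg":56},"h":{"b":98,"mal":35,"oik":92},"nbp":{"c":92,"k":45,"m":45},"yny":{"hqr":22,"jg":24}}}
After op 3 (replace /i 12): {"i":12,"o":{"g":{"bdq":16,"l":19,"nos":91},"xq":{"v":93,"yx":92}},"rid":{"gn":{"dr":77,"i":42,"zg":56},"h":{"b":98,"mal":35,"oik":92},"nbp":{"c":92,"k":45,"m":45},"yny":{"hqr":22,"jg":24}}}
After op 4 (replace /o/xq/v 18): {"i":12,"o":{"g":{"bdq":16,"l":19,"nos":91},"xq":{"v":18,"yx":92}},"rid":{"gn":{"dr":77,"i":42,"zg":56},"h":{"b":98,"mal":35,"oik":92},"nbp":{"c":92,"k":45,"m":45},"yny":{"hqr":22,"jg":24}}}
After op 5 (replace /o/g/bdq 21): {"i":12,"o":{"g":{"bdq":21,"l":19,"nos":91},"xq":{"v":18,"yx":92}},"rid":{"gn":{"dr":77,"i":42,"zg":56},"h":{"b":98,"mal":35,"oik":92},"nbp":{"c":92,"k":45,"m":45},"yny":{"hqr":22,"jg":24}}}
After op 6 (replace /o/xq 28): {"i":12,"o":{"g":{"bdq":21,"l":19,"nos":91},"xq":28},"rid":{"gn":{"dr":77,"i":42,"zg":56},"h":{"b":98,"mal":35,"oik":92},"nbp":{"c":92,"k":45,"m":45},"yny":{"hqr":22,"jg":24}}}
After op 7 (replace /o/xq 90): {"i":12,"o":{"g":{"bdq":21,"l":19,"nos":91},"xq":90},"rid":{"gn":{"dr":77,"i":42,"zg":56},"h":{"b":98,"mal":35,"oik":92},"nbp":{"c":92,"k":45,"m":45},"yny":{"hqr":22,"jg":24}}}
After op 8 (add /nzo 28): {"i":12,"nzo":28,"o":{"g":{"bdq":21,"l":19,"nos":91},"xq":90},"rid":{"gn":{"dr":77,"i":42,"zg":56},"h":{"b":98,"mal":35,"oik":92},"nbp":{"c":92,"k":45,"m":45},"yny":{"hqr":22,"jg":24}}}
After op 9 (add /o/ic 9): {"i":12,"nzo":28,"o":{"g":{"bdq":21,"l":19,"nos":91},"ic":9,"xq":90},"rid":{"gn":{"dr":77,"i":42,"zg":56},"h":{"b":98,"mal":35,"oik":92},"nbp":{"c":92,"k":45,"m":45},"yny":{"hqr":22,"jg":24}}}
After op 10 (add /lk 62): {"i":12,"lk":62,"nzo":28,"o":{"g":{"bdq":21,"l":19,"nos":91},"ic":9,"xq":90},"rid":{"gn":{"dr":77,"i":42,"zg":56},"h":{"b":98,"mal":35,"oik":92},"nbp":{"c":92,"k":45,"m":45},"yny":{"hqr":22,"jg":24}}}
After op 11 (add /o/ic 96): {"i":12,"lk":62,"nzo":28,"o":{"g":{"bdq":21,"l":19,"nos":91},"ic":96,"xq":90},"rid":{"gn":{"dr":77,"i":42,"zg":56},"h":{"b":98,"mal":35,"oik":92},"nbp":{"c":92,"k":45,"m":45},"yny":{"hqr":22,"jg":24}}}
After op 12 (remove /lk): {"i":12,"nzo":28,"o":{"g":{"bdq":21,"l":19,"nos":91},"ic":96,"xq":90},"rid":{"gn":{"dr":77,"i":42,"zg":56},"h":{"b":98,"mal":35,"oik":92},"nbp":{"c":92,"k":45,"m":45},"yny":{"hqr":22,"jg":24}}}
After op 13 (replace /rid/nbp/c 81): {"i":12,"nzo":28,"o":{"g":{"bdq":21,"l":19,"nos":91},"ic":96,"xq":90},"rid":{"gn":{"dr":77,"i":42,"zg":56},"h":{"b":98,"mal":35,"oik":92},"nbp":{"c":81,"k":45,"m":45},"yny":{"hqr":22,"jg":24}}}
After op 14 (remove /rid): {"i":12,"nzo":28,"o":{"g":{"bdq":21,"l":19,"nos":91},"ic":96,"xq":90}}
After op 15 (remove /o/g): {"i":12,"nzo":28,"o":{"ic":96,"xq":90}}
After op 16 (replace /o/ic 82): {"i":12,"nzo":28,"o":{"ic":82,"xq":90}}
After op 17 (remove /i): {"nzo":28,"o":{"ic":82,"xq":90}}
After op 18 (replace /o 31): {"nzo":28,"o":31}
After op 19 (remove /nzo): {"o":31}
After op 20 (add /o 3): {"o":3}
After op 21 (remove /o): {}
After op 22 (add /eu 81): {"eu":81}
After op 23 (remove /eu): {}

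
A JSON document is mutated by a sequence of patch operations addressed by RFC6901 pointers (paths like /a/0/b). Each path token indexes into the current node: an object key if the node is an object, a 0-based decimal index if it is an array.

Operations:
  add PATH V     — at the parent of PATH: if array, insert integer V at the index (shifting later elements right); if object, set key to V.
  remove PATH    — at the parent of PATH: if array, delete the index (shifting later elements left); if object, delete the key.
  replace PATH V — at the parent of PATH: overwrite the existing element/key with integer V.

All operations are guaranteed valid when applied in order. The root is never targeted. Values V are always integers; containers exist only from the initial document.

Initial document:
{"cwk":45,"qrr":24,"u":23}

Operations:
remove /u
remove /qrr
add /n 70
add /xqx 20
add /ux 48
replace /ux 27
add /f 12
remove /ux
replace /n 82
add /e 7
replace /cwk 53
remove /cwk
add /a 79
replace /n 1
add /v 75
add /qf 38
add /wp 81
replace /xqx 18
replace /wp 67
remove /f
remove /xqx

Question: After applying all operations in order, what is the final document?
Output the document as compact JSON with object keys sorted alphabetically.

Answer: {"a":79,"e":7,"n":1,"qf":38,"v":75,"wp":67}

Derivation:
After op 1 (remove /u): {"cwk":45,"qrr":24}
After op 2 (remove /qrr): {"cwk":45}
After op 3 (add /n 70): {"cwk":45,"n":70}
After op 4 (add /xqx 20): {"cwk":45,"n":70,"xqx":20}
After op 5 (add /ux 48): {"cwk":45,"n":70,"ux":48,"xqx":20}
After op 6 (replace /ux 27): {"cwk":45,"n":70,"ux":27,"xqx":20}
After op 7 (add /f 12): {"cwk":45,"f":12,"n":70,"ux":27,"xqx":20}
After op 8 (remove /ux): {"cwk":45,"f":12,"n":70,"xqx":20}
After op 9 (replace /n 82): {"cwk":45,"f":12,"n":82,"xqx":20}
After op 10 (add /e 7): {"cwk":45,"e":7,"f":12,"n":82,"xqx":20}
After op 11 (replace /cwk 53): {"cwk":53,"e":7,"f":12,"n":82,"xqx":20}
After op 12 (remove /cwk): {"e":7,"f":12,"n":82,"xqx":20}
After op 13 (add /a 79): {"a":79,"e":7,"f":12,"n":82,"xqx":20}
After op 14 (replace /n 1): {"a":79,"e":7,"f":12,"n":1,"xqx":20}
After op 15 (add /v 75): {"a":79,"e":7,"f":12,"n":1,"v":75,"xqx":20}
After op 16 (add /qf 38): {"a":79,"e":7,"f":12,"n":1,"qf":38,"v":75,"xqx":20}
After op 17 (add /wp 81): {"a":79,"e":7,"f":12,"n":1,"qf":38,"v":75,"wp":81,"xqx":20}
After op 18 (replace /xqx 18): {"a":79,"e":7,"f":12,"n":1,"qf":38,"v":75,"wp":81,"xqx":18}
After op 19 (replace /wp 67): {"a":79,"e":7,"f":12,"n":1,"qf":38,"v":75,"wp":67,"xqx":18}
After op 20 (remove /f): {"a":79,"e":7,"n":1,"qf":38,"v":75,"wp":67,"xqx":18}
After op 21 (remove /xqx): {"a":79,"e":7,"n":1,"qf":38,"v":75,"wp":67}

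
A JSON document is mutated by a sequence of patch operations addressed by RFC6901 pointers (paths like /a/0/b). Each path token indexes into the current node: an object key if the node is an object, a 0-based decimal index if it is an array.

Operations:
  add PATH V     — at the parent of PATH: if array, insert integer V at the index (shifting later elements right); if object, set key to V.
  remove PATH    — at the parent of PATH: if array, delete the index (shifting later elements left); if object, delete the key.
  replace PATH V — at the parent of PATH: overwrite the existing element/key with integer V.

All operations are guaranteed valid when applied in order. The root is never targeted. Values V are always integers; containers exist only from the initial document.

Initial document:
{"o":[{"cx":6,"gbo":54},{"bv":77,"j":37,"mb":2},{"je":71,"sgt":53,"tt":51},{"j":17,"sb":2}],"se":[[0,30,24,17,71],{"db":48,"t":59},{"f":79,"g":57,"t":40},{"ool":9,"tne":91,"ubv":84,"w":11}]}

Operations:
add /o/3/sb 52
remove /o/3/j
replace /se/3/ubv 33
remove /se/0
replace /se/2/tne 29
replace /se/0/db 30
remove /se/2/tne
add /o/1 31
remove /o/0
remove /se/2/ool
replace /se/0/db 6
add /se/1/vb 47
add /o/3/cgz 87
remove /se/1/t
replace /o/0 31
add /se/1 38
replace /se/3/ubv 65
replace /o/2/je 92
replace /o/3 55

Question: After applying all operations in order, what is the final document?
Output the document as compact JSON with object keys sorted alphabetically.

After op 1 (add /o/3/sb 52): {"o":[{"cx":6,"gbo":54},{"bv":77,"j":37,"mb":2},{"je":71,"sgt":53,"tt":51},{"j":17,"sb":52}],"se":[[0,30,24,17,71],{"db":48,"t":59},{"f":79,"g":57,"t":40},{"ool":9,"tne":91,"ubv":84,"w":11}]}
After op 2 (remove /o/3/j): {"o":[{"cx":6,"gbo":54},{"bv":77,"j":37,"mb":2},{"je":71,"sgt":53,"tt":51},{"sb":52}],"se":[[0,30,24,17,71],{"db":48,"t":59},{"f":79,"g":57,"t":40},{"ool":9,"tne":91,"ubv":84,"w":11}]}
After op 3 (replace /se/3/ubv 33): {"o":[{"cx":6,"gbo":54},{"bv":77,"j":37,"mb":2},{"je":71,"sgt":53,"tt":51},{"sb":52}],"se":[[0,30,24,17,71],{"db":48,"t":59},{"f":79,"g":57,"t":40},{"ool":9,"tne":91,"ubv":33,"w":11}]}
After op 4 (remove /se/0): {"o":[{"cx":6,"gbo":54},{"bv":77,"j":37,"mb":2},{"je":71,"sgt":53,"tt":51},{"sb":52}],"se":[{"db":48,"t":59},{"f":79,"g":57,"t":40},{"ool":9,"tne":91,"ubv":33,"w":11}]}
After op 5 (replace /se/2/tne 29): {"o":[{"cx":6,"gbo":54},{"bv":77,"j":37,"mb":2},{"je":71,"sgt":53,"tt":51},{"sb":52}],"se":[{"db":48,"t":59},{"f":79,"g":57,"t":40},{"ool":9,"tne":29,"ubv":33,"w":11}]}
After op 6 (replace /se/0/db 30): {"o":[{"cx":6,"gbo":54},{"bv":77,"j":37,"mb":2},{"je":71,"sgt":53,"tt":51},{"sb":52}],"se":[{"db":30,"t":59},{"f":79,"g":57,"t":40},{"ool":9,"tne":29,"ubv":33,"w":11}]}
After op 7 (remove /se/2/tne): {"o":[{"cx":6,"gbo":54},{"bv":77,"j":37,"mb":2},{"je":71,"sgt":53,"tt":51},{"sb":52}],"se":[{"db":30,"t":59},{"f":79,"g":57,"t":40},{"ool":9,"ubv":33,"w":11}]}
After op 8 (add /o/1 31): {"o":[{"cx":6,"gbo":54},31,{"bv":77,"j":37,"mb":2},{"je":71,"sgt":53,"tt":51},{"sb":52}],"se":[{"db":30,"t":59},{"f":79,"g":57,"t":40},{"ool":9,"ubv":33,"w":11}]}
After op 9 (remove /o/0): {"o":[31,{"bv":77,"j":37,"mb":2},{"je":71,"sgt":53,"tt":51},{"sb":52}],"se":[{"db":30,"t":59},{"f":79,"g":57,"t":40},{"ool":9,"ubv":33,"w":11}]}
After op 10 (remove /se/2/ool): {"o":[31,{"bv":77,"j":37,"mb":2},{"je":71,"sgt":53,"tt":51},{"sb":52}],"se":[{"db":30,"t":59},{"f":79,"g":57,"t":40},{"ubv":33,"w":11}]}
After op 11 (replace /se/0/db 6): {"o":[31,{"bv":77,"j":37,"mb":2},{"je":71,"sgt":53,"tt":51},{"sb":52}],"se":[{"db":6,"t":59},{"f":79,"g":57,"t":40},{"ubv":33,"w":11}]}
After op 12 (add /se/1/vb 47): {"o":[31,{"bv":77,"j":37,"mb":2},{"je":71,"sgt":53,"tt":51},{"sb":52}],"se":[{"db":6,"t":59},{"f":79,"g":57,"t":40,"vb":47},{"ubv":33,"w":11}]}
After op 13 (add /o/3/cgz 87): {"o":[31,{"bv":77,"j":37,"mb":2},{"je":71,"sgt":53,"tt":51},{"cgz":87,"sb":52}],"se":[{"db":6,"t":59},{"f":79,"g":57,"t":40,"vb":47},{"ubv":33,"w":11}]}
After op 14 (remove /se/1/t): {"o":[31,{"bv":77,"j":37,"mb":2},{"je":71,"sgt":53,"tt":51},{"cgz":87,"sb":52}],"se":[{"db":6,"t":59},{"f":79,"g":57,"vb":47},{"ubv":33,"w":11}]}
After op 15 (replace /o/0 31): {"o":[31,{"bv":77,"j":37,"mb":2},{"je":71,"sgt":53,"tt":51},{"cgz":87,"sb":52}],"se":[{"db":6,"t":59},{"f":79,"g":57,"vb":47},{"ubv":33,"w":11}]}
After op 16 (add /se/1 38): {"o":[31,{"bv":77,"j":37,"mb":2},{"je":71,"sgt":53,"tt":51},{"cgz":87,"sb":52}],"se":[{"db":6,"t":59},38,{"f":79,"g":57,"vb":47},{"ubv":33,"w":11}]}
After op 17 (replace /se/3/ubv 65): {"o":[31,{"bv":77,"j":37,"mb":2},{"je":71,"sgt":53,"tt":51},{"cgz":87,"sb":52}],"se":[{"db":6,"t":59},38,{"f":79,"g":57,"vb":47},{"ubv":65,"w":11}]}
After op 18 (replace /o/2/je 92): {"o":[31,{"bv":77,"j":37,"mb":2},{"je":92,"sgt":53,"tt":51},{"cgz":87,"sb":52}],"se":[{"db":6,"t":59},38,{"f":79,"g":57,"vb":47},{"ubv":65,"w":11}]}
After op 19 (replace /o/3 55): {"o":[31,{"bv":77,"j":37,"mb":2},{"je":92,"sgt":53,"tt":51},55],"se":[{"db":6,"t":59},38,{"f":79,"g":57,"vb":47},{"ubv":65,"w":11}]}

Answer: {"o":[31,{"bv":77,"j":37,"mb":2},{"je":92,"sgt":53,"tt":51},55],"se":[{"db":6,"t":59},38,{"f":79,"g":57,"vb":47},{"ubv":65,"w":11}]}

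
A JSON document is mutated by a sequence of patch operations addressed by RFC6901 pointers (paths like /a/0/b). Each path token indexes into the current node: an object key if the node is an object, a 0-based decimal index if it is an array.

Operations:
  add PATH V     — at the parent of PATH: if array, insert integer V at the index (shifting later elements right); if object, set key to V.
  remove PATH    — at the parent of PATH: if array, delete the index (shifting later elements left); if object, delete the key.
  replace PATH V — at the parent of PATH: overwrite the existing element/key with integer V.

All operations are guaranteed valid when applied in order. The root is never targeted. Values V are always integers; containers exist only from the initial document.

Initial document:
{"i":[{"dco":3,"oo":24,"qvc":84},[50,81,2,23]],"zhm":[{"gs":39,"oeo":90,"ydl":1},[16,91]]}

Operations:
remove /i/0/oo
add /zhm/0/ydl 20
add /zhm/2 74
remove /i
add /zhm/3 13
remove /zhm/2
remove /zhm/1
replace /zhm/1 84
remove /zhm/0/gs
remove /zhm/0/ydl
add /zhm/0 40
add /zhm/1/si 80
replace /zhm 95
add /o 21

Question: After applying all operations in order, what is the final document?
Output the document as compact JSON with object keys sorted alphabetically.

After op 1 (remove /i/0/oo): {"i":[{"dco":3,"qvc":84},[50,81,2,23]],"zhm":[{"gs":39,"oeo":90,"ydl":1},[16,91]]}
After op 2 (add /zhm/0/ydl 20): {"i":[{"dco":3,"qvc":84},[50,81,2,23]],"zhm":[{"gs":39,"oeo":90,"ydl":20},[16,91]]}
After op 3 (add /zhm/2 74): {"i":[{"dco":3,"qvc":84},[50,81,2,23]],"zhm":[{"gs":39,"oeo":90,"ydl":20},[16,91],74]}
After op 4 (remove /i): {"zhm":[{"gs":39,"oeo":90,"ydl":20},[16,91],74]}
After op 5 (add /zhm/3 13): {"zhm":[{"gs":39,"oeo":90,"ydl":20},[16,91],74,13]}
After op 6 (remove /zhm/2): {"zhm":[{"gs":39,"oeo":90,"ydl":20},[16,91],13]}
After op 7 (remove /zhm/1): {"zhm":[{"gs":39,"oeo":90,"ydl":20},13]}
After op 8 (replace /zhm/1 84): {"zhm":[{"gs":39,"oeo":90,"ydl":20},84]}
After op 9 (remove /zhm/0/gs): {"zhm":[{"oeo":90,"ydl":20},84]}
After op 10 (remove /zhm/0/ydl): {"zhm":[{"oeo":90},84]}
After op 11 (add /zhm/0 40): {"zhm":[40,{"oeo":90},84]}
After op 12 (add /zhm/1/si 80): {"zhm":[40,{"oeo":90,"si":80},84]}
After op 13 (replace /zhm 95): {"zhm":95}
After op 14 (add /o 21): {"o":21,"zhm":95}

Answer: {"o":21,"zhm":95}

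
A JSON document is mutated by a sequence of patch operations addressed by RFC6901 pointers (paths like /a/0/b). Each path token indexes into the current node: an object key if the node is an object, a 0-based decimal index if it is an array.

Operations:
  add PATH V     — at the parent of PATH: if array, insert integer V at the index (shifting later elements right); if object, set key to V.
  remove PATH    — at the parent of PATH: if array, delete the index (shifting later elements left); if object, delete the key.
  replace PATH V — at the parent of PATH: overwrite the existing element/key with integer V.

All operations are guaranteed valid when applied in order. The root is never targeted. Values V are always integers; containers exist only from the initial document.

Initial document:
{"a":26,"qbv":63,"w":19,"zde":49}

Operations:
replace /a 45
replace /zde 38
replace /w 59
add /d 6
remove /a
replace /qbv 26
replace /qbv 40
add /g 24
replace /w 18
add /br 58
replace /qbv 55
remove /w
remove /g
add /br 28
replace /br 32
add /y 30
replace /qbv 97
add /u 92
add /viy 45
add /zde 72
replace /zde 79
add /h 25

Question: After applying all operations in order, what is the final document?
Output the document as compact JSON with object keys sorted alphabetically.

After op 1 (replace /a 45): {"a":45,"qbv":63,"w":19,"zde":49}
After op 2 (replace /zde 38): {"a":45,"qbv":63,"w":19,"zde":38}
After op 3 (replace /w 59): {"a":45,"qbv":63,"w":59,"zde":38}
After op 4 (add /d 6): {"a":45,"d":6,"qbv":63,"w":59,"zde":38}
After op 5 (remove /a): {"d":6,"qbv":63,"w":59,"zde":38}
After op 6 (replace /qbv 26): {"d":6,"qbv":26,"w":59,"zde":38}
After op 7 (replace /qbv 40): {"d":6,"qbv":40,"w":59,"zde":38}
After op 8 (add /g 24): {"d":6,"g":24,"qbv":40,"w":59,"zde":38}
After op 9 (replace /w 18): {"d":6,"g":24,"qbv":40,"w":18,"zde":38}
After op 10 (add /br 58): {"br":58,"d":6,"g":24,"qbv":40,"w":18,"zde":38}
After op 11 (replace /qbv 55): {"br":58,"d":6,"g":24,"qbv":55,"w":18,"zde":38}
After op 12 (remove /w): {"br":58,"d":6,"g":24,"qbv":55,"zde":38}
After op 13 (remove /g): {"br":58,"d":6,"qbv":55,"zde":38}
After op 14 (add /br 28): {"br":28,"d":6,"qbv":55,"zde":38}
After op 15 (replace /br 32): {"br":32,"d":6,"qbv":55,"zde":38}
After op 16 (add /y 30): {"br":32,"d":6,"qbv":55,"y":30,"zde":38}
After op 17 (replace /qbv 97): {"br":32,"d":6,"qbv":97,"y":30,"zde":38}
After op 18 (add /u 92): {"br":32,"d":6,"qbv":97,"u":92,"y":30,"zde":38}
After op 19 (add /viy 45): {"br":32,"d":6,"qbv":97,"u":92,"viy":45,"y":30,"zde":38}
After op 20 (add /zde 72): {"br":32,"d":6,"qbv":97,"u":92,"viy":45,"y":30,"zde":72}
After op 21 (replace /zde 79): {"br":32,"d":6,"qbv":97,"u":92,"viy":45,"y":30,"zde":79}
After op 22 (add /h 25): {"br":32,"d":6,"h":25,"qbv":97,"u":92,"viy":45,"y":30,"zde":79}

Answer: {"br":32,"d":6,"h":25,"qbv":97,"u":92,"viy":45,"y":30,"zde":79}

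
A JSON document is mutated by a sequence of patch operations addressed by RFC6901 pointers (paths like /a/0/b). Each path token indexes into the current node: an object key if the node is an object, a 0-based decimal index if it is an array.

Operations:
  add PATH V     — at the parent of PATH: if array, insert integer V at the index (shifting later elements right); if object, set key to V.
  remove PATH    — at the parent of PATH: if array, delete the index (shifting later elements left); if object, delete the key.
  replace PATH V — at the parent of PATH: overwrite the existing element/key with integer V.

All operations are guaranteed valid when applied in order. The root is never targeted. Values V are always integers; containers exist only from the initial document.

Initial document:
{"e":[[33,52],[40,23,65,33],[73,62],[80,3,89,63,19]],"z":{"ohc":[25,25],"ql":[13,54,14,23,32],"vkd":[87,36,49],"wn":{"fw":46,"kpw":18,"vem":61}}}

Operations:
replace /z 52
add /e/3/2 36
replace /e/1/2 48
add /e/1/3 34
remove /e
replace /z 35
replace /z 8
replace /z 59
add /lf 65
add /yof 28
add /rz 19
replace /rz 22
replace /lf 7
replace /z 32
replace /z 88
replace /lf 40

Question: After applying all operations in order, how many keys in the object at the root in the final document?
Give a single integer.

Answer: 4

Derivation:
After op 1 (replace /z 52): {"e":[[33,52],[40,23,65,33],[73,62],[80,3,89,63,19]],"z":52}
After op 2 (add /e/3/2 36): {"e":[[33,52],[40,23,65,33],[73,62],[80,3,36,89,63,19]],"z":52}
After op 3 (replace /e/1/2 48): {"e":[[33,52],[40,23,48,33],[73,62],[80,3,36,89,63,19]],"z":52}
After op 4 (add /e/1/3 34): {"e":[[33,52],[40,23,48,34,33],[73,62],[80,3,36,89,63,19]],"z":52}
After op 5 (remove /e): {"z":52}
After op 6 (replace /z 35): {"z":35}
After op 7 (replace /z 8): {"z":8}
After op 8 (replace /z 59): {"z":59}
After op 9 (add /lf 65): {"lf":65,"z":59}
After op 10 (add /yof 28): {"lf":65,"yof":28,"z":59}
After op 11 (add /rz 19): {"lf":65,"rz":19,"yof":28,"z":59}
After op 12 (replace /rz 22): {"lf":65,"rz":22,"yof":28,"z":59}
After op 13 (replace /lf 7): {"lf":7,"rz":22,"yof":28,"z":59}
After op 14 (replace /z 32): {"lf":7,"rz":22,"yof":28,"z":32}
After op 15 (replace /z 88): {"lf":7,"rz":22,"yof":28,"z":88}
After op 16 (replace /lf 40): {"lf":40,"rz":22,"yof":28,"z":88}
Size at the root: 4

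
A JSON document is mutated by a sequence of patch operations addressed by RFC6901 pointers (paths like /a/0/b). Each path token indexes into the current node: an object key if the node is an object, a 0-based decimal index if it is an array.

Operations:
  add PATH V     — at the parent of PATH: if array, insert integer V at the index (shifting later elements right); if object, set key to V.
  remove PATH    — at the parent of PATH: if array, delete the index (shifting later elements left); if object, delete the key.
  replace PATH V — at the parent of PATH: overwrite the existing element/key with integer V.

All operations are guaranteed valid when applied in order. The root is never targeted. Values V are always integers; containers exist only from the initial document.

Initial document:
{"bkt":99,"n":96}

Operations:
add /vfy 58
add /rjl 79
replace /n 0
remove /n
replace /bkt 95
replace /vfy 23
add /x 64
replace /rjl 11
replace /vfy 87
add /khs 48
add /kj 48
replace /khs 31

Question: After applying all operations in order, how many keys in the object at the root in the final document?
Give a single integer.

Answer: 6

Derivation:
After op 1 (add /vfy 58): {"bkt":99,"n":96,"vfy":58}
After op 2 (add /rjl 79): {"bkt":99,"n":96,"rjl":79,"vfy":58}
After op 3 (replace /n 0): {"bkt":99,"n":0,"rjl":79,"vfy":58}
After op 4 (remove /n): {"bkt":99,"rjl":79,"vfy":58}
After op 5 (replace /bkt 95): {"bkt":95,"rjl":79,"vfy":58}
After op 6 (replace /vfy 23): {"bkt":95,"rjl":79,"vfy":23}
After op 7 (add /x 64): {"bkt":95,"rjl":79,"vfy":23,"x":64}
After op 8 (replace /rjl 11): {"bkt":95,"rjl":11,"vfy":23,"x":64}
After op 9 (replace /vfy 87): {"bkt":95,"rjl":11,"vfy":87,"x":64}
After op 10 (add /khs 48): {"bkt":95,"khs":48,"rjl":11,"vfy":87,"x":64}
After op 11 (add /kj 48): {"bkt":95,"khs":48,"kj":48,"rjl":11,"vfy":87,"x":64}
After op 12 (replace /khs 31): {"bkt":95,"khs":31,"kj":48,"rjl":11,"vfy":87,"x":64}
Size at the root: 6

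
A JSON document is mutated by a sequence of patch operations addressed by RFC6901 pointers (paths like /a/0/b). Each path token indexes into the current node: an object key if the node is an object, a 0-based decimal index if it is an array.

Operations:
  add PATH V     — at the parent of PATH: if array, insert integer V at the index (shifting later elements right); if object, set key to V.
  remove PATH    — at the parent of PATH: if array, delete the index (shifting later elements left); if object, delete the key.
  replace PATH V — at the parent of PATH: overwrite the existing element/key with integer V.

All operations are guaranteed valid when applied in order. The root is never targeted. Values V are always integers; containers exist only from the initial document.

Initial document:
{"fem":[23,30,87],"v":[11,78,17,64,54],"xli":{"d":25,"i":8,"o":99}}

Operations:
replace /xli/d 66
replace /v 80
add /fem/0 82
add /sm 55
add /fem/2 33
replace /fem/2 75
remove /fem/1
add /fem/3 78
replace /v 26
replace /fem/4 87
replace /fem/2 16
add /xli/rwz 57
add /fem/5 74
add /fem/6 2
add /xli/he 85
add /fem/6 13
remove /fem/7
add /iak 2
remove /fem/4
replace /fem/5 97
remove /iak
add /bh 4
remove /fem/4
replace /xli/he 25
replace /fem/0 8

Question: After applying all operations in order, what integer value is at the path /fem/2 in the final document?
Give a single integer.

Answer: 16

Derivation:
After op 1 (replace /xli/d 66): {"fem":[23,30,87],"v":[11,78,17,64,54],"xli":{"d":66,"i":8,"o":99}}
After op 2 (replace /v 80): {"fem":[23,30,87],"v":80,"xli":{"d":66,"i":8,"o":99}}
After op 3 (add /fem/0 82): {"fem":[82,23,30,87],"v":80,"xli":{"d":66,"i":8,"o":99}}
After op 4 (add /sm 55): {"fem":[82,23,30,87],"sm":55,"v":80,"xli":{"d":66,"i":8,"o":99}}
After op 5 (add /fem/2 33): {"fem":[82,23,33,30,87],"sm":55,"v":80,"xli":{"d":66,"i":8,"o":99}}
After op 6 (replace /fem/2 75): {"fem":[82,23,75,30,87],"sm":55,"v":80,"xli":{"d":66,"i":8,"o":99}}
After op 7 (remove /fem/1): {"fem":[82,75,30,87],"sm":55,"v":80,"xli":{"d":66,"i":8,"o":99}}
After op 8 (add /fem/3 78): {"fem":[82,75,30,78,87],"sm":55,"v":80,"xli":{"d":66,"i":8,"o":99}}
After op 9 (replace /v 26): {"fem":[82,75,30,78,87],"sm":55,"v":26,"xli":{"d":66,"i":8,"o":99}}
After op 10 (replace /fem/4 87): {"fem":[82,75,30,78,87],"sm":55,"v":26,"xli":{"d":66,"i":8,"o":99}}
After op 11 (replace /fem/2 16): {"fem":[82,75,16,78,87],"sm":55,"v":26,"xli":{"d":66,"i":8,"o":99}}
After op 12 (add /xli/rwz 57): {"fem":[82,75,16,78,87],"sm":55,"v":26,"xli":{"d":66,"i":8,"o":99,"rwz":57}}
After op 13 (add /fem/5 74): {"fem":[82,75,16,78,87,74],"sm":55,"v":26,"xli":{"d":66,"i":8,"o":99,"rwz":57}}
After op 14 (add /fem/6 2): {"fem":[82,75,16,78,87,74,2],"sm":55,"v":26,"xli":{"d":66,"i":8,"o":99,"rwz":57}}
After op 15 (add /xli/he 85): {"fem":[82,75,16,78,87,74,2],"sm":55,"v":26,"xli":{"d":66,"he":85,"i":8,"o":99,"rwz":57}}
After op 16 (add /fem/6 13): {"fem":[82,75,16,78,87,74,13,2],"sm":55,"v":26,"xli":{"d":66,"he":85,"i":8,"o":99,"rwz":57}}
After op 17 (remove /fem/7): {"fem":[82,75,16,78,87,74,13],"sm":55,"v":26,"xli":{"d":66,"he":85,"i":8,"o":99,"rwz":57}}
After op 18 (add /iak 2): {"fem":[82,75,16,78,87,74,13],"iak":2,"sm":55,"v":26,"xli":{"d":66,"he":85,"i":8,"o":99,"rwz":57}}
After op 19 (remove /fem/4): {"fem":[82,75,16,78,74,13],"iak":2,"sm":55,"v":26,"xli":{"d":66,"he":85,"i":8,"o":99,"rwz":57}}
After op 20 (replace /fem/5 97): {"fem":[82,75,16,78,74,97],"iak":2,"sm":55,"v":26,"xli":{"d":66,"he":85,"i":8,"o":99,"rwz":57}}
After op 21 (remove /iak): {"fem":[82,75,16,78,74,97],"sm":55,"v":26,"xli":{"d":66,"he":85,"i":8,"o":99,"rwz":57}}
After op 22 (add /bh 4): {"bh":4,"fem":[82,75,16,78,74,97],"sm":55,"v":26,"xli":{"d":66,"he":85,"i":8,"o":99,"rwz":57}}
After op 23 (remove /fem/4): {"bh":4,"fem":[82,75,16,78,97],"sm":55,"v":26,"xli":{"d":66,"he":85,"i":8,"o":99,"rwz":57}}
After op 24 (replace /xli/he 25): {"bh":4,"fem":[82,75,16,78,97],"sm":55,"v":26,"xli":{"d":66,"he":25,"i":8,"o":99,"rwz":57}}
After op 25 (replace /fem/0 8): {"bh":4,"fem":[8,75,16,78,97],"sm":55,"v":26,"xli":{"d":66,"he":25,"i":8,"o":99,"rwz":57}}
Value at /fem/2: 16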